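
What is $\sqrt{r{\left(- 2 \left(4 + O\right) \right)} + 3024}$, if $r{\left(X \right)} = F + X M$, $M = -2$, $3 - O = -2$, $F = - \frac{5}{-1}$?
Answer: $\sqrt{3065} \approx 55.362$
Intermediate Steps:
$F = 5$ ($F = \left(-5\right) \left(-1\right) = 5$)
$O = 5$ ($O = 3 - -2 = 3 + 2 = 5$)
$r{\left(X \right)} = 5 - 2 X$ ($r{\left(X \right)} = 5 + X \left(-2\right) = 5 - 2 X$)
$\sqrt{r{\left(- 2 \left(4 + O\right) \right)} + 3024} = \sqrt{\left(5 - 2 \left(- 2 \left(4 + 5\right)\right)\right) + 3024} = \sqrt{\left(5 - 2 \left(\left(-2\right) 9\right)\right) + 3024} = \sqrt{\left(5 - -36\right) + 3024} = \sqrt{\left(5 + 36\right) + 3024} = \sqrt{41 + 3024} = \sqrt{3065}$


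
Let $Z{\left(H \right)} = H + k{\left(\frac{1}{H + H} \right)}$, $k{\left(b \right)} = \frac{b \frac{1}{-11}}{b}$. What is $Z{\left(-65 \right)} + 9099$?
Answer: $\frac{99373}{11} \approx 9033.9$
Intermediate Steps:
$k{\left(b \right)} = - \frac{1}{11}$ ($k{\left(b \right)} = \frac{b \left(- \frac{1}{11}\right)}{b} = \frac{\left(- \frac{1}{11}\right) b}{b} = - \frac{1}{11}$)
$Z{\left(H \right)} = - \frac{1}{11} + H$ ($Z{\left(H \right)} = H - \frac{1}{11} = - \frac{1}{11} + H$)
$Z{\left(-65 \right)} + 9099 = \left(- \frac{1}{11} - 65\right) + 9099 = - \frac{716}{11} + 9099 = \frac{99373}{11}$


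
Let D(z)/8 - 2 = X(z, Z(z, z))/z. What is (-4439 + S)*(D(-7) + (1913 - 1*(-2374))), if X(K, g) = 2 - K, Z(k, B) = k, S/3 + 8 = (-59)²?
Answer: 179693020/7 ≈ 2.5670e+7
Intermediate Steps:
S = 10419 (S = -24 + 3*(-59)² = -24 + 3*3481 = -24 + 10443 = 10419)
D(z) = 16 + 8*(2 - z)/z (D(z) = 16 + 8*((2 - z)/z) = 16 + 8*(2 - z)/z)
(-4439 + S)*(D(-7) + (1913 - 1*(-2374))) = (-4439 + 10419)*((8 + 16/(-7)) + (1913 - 1*(-2374))) = 5980*((8 + 16*(-⅐)) + (1913 + 2374)) = 5980*((8 - 16/7) + 4287) = 5980*(40/7 + 4287) = 5980*(30049/7) = 179693020/7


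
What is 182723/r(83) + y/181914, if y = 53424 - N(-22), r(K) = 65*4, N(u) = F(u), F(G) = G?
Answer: 16626883891/23648820 ≈ 703.07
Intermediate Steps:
N(u) = u
r(K) = 260
y = 53446 (y = 53424 - 1*(-22) = 53424 + 22 = 53446)
182723/r(83) + y/181914 = 182723/260 + 53446/181914 = 182723*(1/260) + 53446*(1/181914) = 182723/260 + 26723/90957 = 16626883891/23648820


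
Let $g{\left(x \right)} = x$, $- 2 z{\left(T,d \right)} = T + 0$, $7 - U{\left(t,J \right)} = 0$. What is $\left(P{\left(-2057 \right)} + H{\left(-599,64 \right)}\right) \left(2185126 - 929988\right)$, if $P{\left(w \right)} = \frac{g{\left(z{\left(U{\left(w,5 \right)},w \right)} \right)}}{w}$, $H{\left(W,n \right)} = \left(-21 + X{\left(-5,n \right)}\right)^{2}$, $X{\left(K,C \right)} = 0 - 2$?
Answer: $\frac{1365786573097}{2057} \approx 6.6397 \cdot 10^{8}$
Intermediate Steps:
$U{\left(t,J \right)} = 7$ ($U{\left(t,J \right)} = 7 - 0 = 7 + 0 = 7$)
$z{\left(T,d \right)} = - \frac{T}{2}$ ($z{\left(T,d \right)} = - \frac{T + 0}{2} = - \frac{T}{2}$)
$X{\left(K,C \right)} = -2$ ($X{\left(K,C \right)} = 0 - 2 = -2$)
$H{\left(W,n \right)} = 529$ ($H{\left(W,n \right)} = \left(-21 - 2\right)^{2} = \left(-23\right)^{2} = 529$)
$P{\left(w \right)} = - \frac{7}{2 w}$ ($P{\left(w \right)} = \frac{\left(- \frac{1}{2}\right) 7}{w} = - \frac{7}{2 w}$)
$\left(P{\left(-2057 \right)} + H{\left(-599,64 \right)}\right) \left(2185126 - 929988\right) = \left(- \frac{7}{2 \left(-2057\right)} + 529\right) \left(2185126 - 929988\right) = \left(\left(- \frac{7}{2}\right) \left(- \frac{1}{2057}\right) + 529\right) 1255138 = \left(\frac{7}{4114} + 529\right) 1255138 = \frac{2176313}{4114} \cdot 1255138 = \frac{1365786573097}{2057}$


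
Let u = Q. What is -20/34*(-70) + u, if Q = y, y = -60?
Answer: -320/17 ≈ -18.824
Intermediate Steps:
Q = -60
u = -60
-20/34*(-70) + u = -20/34*(-70) - 60 = -20*1/34*(-70) - 60 = -10/17*(-70) - 60 = 700/17 - 60 = -320/17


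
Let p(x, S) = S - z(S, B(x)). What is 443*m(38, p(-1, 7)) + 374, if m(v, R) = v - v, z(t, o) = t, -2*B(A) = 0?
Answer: 374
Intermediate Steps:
B(A) = 0 (B(A) = -½*0 = 0)
p(x, S) = 0 (p(x, S) = S - S = 0)
m(v, R) = 0
443*m(38, p(-1, 7)) + 374 = 443*0 + 374 = 0 + 374 = 374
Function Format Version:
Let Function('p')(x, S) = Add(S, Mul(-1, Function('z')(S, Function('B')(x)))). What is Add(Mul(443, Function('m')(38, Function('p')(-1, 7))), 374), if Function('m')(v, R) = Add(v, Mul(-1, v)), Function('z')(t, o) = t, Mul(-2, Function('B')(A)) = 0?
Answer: 374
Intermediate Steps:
Function('B')(A) = 0 (Function('B')(A) = Mul(Rational(-1, 2), 0) = 0)
Function('p')(x, S) = 0 (Function('p')(x, S) = Add(S, Mul(-1, S)) = 0)
Function('m')(v, R) = 0
Add(Mul(443, Function('m')(38, Function('p')(-1, 7))), 374) = Add(Mul(443, 0), 374) = Add(0, 374) = 374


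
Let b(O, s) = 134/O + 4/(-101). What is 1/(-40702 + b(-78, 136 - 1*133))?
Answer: -3939/160332101 ≈ -2.4568e-5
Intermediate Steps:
b(O, s) = -4/101 + 134/O (b(O, s) = 134/O + 4*(-1/101) = 134/O - 4/101 = -4/101 + 134/O)
1/(-40702 + b(-78, 136 - 1*133)) = 1/(-40702 + (-4/101 + 134/(-78))) = 1/(-40702 + (-4/101 + 134*(-1/78))) = 1/(-40702 + (-4/101 - 67/39)) = 1/(-40702 - 6923/3939) = 1/(-160332101/3939) = -3939/160332101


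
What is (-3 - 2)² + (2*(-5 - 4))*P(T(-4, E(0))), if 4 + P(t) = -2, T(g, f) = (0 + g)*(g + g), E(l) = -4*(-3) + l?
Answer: 133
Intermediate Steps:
E(l) = 12 + l
T(g, f) = 2*g² (T(g, f) = g*(2*g) = 2*g²)
P(t) = -6 (P(t) = -4 - 2 = -6)
(-3 - 2)² + (2*(-5 - 4))*P(T(-4, E(0))) = (-3 - 2)² + (2*(-5 - 4))*(-6) = (-5)² + (2*(-9))*(-6) = 25 - 18*(-6) = 25 + 108 = 133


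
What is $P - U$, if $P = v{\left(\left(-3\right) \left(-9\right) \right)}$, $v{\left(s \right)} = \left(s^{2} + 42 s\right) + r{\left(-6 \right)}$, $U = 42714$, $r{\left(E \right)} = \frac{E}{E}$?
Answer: $-40850$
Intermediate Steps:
$r{\left(E \right)} = 1$
$v{\left(s \right)} = 1 + s^{2} + 42 s$ ($v{\left(s \right)} = \left(s^{2} + 42 s\right) + 1 = 1 + s^{2} + 42 s$)
$P = 1864$ ($P = 1 + \left(\left(-3\right) \left(-9\right)\right)^{2} + 42 \left(\left(-3\right) \left(-9\right)\right) = 1 + 27^{2} + 42 \cdot 27 = 1 + 729 + 1134 = 1864$)
$P - U = 1864 - 42714 = -40850$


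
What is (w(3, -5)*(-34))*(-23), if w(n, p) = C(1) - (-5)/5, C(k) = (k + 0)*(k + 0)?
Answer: 1564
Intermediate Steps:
C(k) = k² (C(k) = k*k = k²)
w(n, p) = 2 (w(n, p) = 1² - (-5)/5 = 1 - (-5)/5 = 1 - 1*(-1) = 1 + 1 = 2)
(w(3, -5)*(-34))*(-23) = (2*(-34))*(-23) = -68*(-23) = 1564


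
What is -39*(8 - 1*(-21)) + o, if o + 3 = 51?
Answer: -1083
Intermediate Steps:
o = 48 (o = -3 + 51 = 48)
-39*(8 - 1*(-21)) + o = -39*(8 - 1*(-21)) + 48 = -39*(8 + 21) + 48 = -39*29 + 48 = -1131 + 48 = -1083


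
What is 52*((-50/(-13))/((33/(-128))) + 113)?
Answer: 168308/33 ≈ 5100.2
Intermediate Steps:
52*((-50/(-13))/((33/(-128))) + 113) = 52*((-50*(-1/13))/((33*(-1/128))) + 113) = 52*(50/(13*(-33/128)) + 113) = 52*((50/13)*(-128/33) + 113) = 52*(-6400/429 + 113) = 52*(42077/429) = 168308/33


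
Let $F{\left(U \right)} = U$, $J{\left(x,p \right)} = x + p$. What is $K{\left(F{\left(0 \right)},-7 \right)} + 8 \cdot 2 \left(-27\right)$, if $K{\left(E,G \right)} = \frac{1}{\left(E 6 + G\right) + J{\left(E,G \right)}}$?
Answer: $- \frac{6049}{14} \approx -432.07$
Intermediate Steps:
$J{\left(x,p \right)} = p + x$
$K{\left(E,G \right)} = \frac{1}{2 G + 7 E}$ ($K{\left(E,G \right)} = \frac{1}{\left(E 6 + G\right) + \left(G + E\right)} = \frac{1}{\left(6 E + G\right) + \left(E + G\right)} = \frac{1}{\left(G + 6 E\right) + \left(E + G\right)} = \frac{1}{2 G + 7 E}$)
$K{\left(F{\left(0 \right)},-7 \right)} + 8 \cdot 2 \left(-27\right) = \frac{1}{2 \left(-7\right) + 7 \cdot 0} + 8 \cdot 2 \left(-27\right) = \frac{1}{-14 + 0} + 16 \left(-27\right) = \frac{1}{-14} - 432 = - \frac{1}{14} - 432 = - \frac{6049}{14}$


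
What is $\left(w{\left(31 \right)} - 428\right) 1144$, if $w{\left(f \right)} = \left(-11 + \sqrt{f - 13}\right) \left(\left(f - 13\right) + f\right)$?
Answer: $-1106248 + 168168 \sqrt{2} \approx -8.6842 \cdot 10^{5}$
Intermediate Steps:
$w{\left(f \right)} = \left(-13 + 2 f\right) \left(-11 + \sqrt{-13 + f}\right)$ ($w{\left(f \right)} = \left(-11 + \sqrt{-13 + f}\right) \left(\left(-13 + f\right) + f\right) = \left(-11 + \sqrt{-13 + f}\right) \left(-13 + 2 f\right) = \left(-13 + 2 f\right) \left(-11 + \sqrt{-13 + f}\right)$)
$\left(w{\left(31 \right)} - 428\right) 1144 = \left(\left(143 - 682 - 13 \sqrt{-13 + 31} + 2 \cdot 31 \sqrt{-13 + 31}\right) - 428\right) 1144 = \left(\left(143 - 682 - 13 \sqrt{18} + 2 \cdot 31 \sqrt{18}\right) - 428\right) 1144 = \left(\left(143 - 682 - 13 \cdot 3 \sqrt{2} + 2 \cdot 31 \cdot 3 \sqrt{2}\right) - 428\right) 1144 = \left(\left(143 - 682 - 39 \sqrt{2} + 186 \sqrt{2}\right) - 428\right) 1144 = \left(\left(-539 + 147 \sqrt{2}\right) - 428\right) 1144 = \left(-967 + 147 \sqrt{2}\right) 1144 = -1106248 + 168168 \sqrt{2}$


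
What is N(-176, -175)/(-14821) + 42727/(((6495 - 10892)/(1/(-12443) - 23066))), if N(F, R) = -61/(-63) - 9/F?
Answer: 2015257357605918451831/8991088889329008 ≈ 2.2414e+5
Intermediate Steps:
N(F, R) = 61/63 - 9/F (N(F, R) = -61*(-1/63) - 9/F = 61/63 - 9/F)
N(-176, -175)/(-14821) + 42727/(((6495 - 10892)/(1/(-12443) - 23066))) = (61/63 - 9/(-176))/(-14821) + 42727/(((6495 - 10892)/(1/(-12443) - 23066))) = (61/63 - 9*(-1/176))*(-1/14821) + 42727/((-4397/(-1/12443 - 23066))) = (61/63 + 9/176)*(-1/14821) + 42727/((-4397/(-287010239/12443))) = (11303/11088)*(-1/14821) + 42727/((-4397*(-12443/287010239))) = -11303/164335248 + 42727/(54711871/287010239) = -11303/164335248 + 42727*(287010239/54711871) = -11303/164335248 + 12263086481753/54711871 = 2015257357605918451831/8991088889329008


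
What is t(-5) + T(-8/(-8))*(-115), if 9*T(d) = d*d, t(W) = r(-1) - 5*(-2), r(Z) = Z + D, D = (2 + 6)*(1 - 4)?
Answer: -250/9 ≈ -27.778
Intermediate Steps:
D = -24 (D = 8*(-3) = -24)
r(Z) = -24 + Z (r(Z) = Z - 24 = -24 + Z)
t(W) = -15 (t(W) = (-24 - 1) - 5*(-2) = -25 - 1*(-10) = -25 + 10 = -15)
T(d) = d**2/9 (T(d) = (d*d)/9 = d**2/9)
t(-5) + T(-8/(-8))*(-115) = -15 + ((-8/(-8))**2/9)*(-115) = -15 + ((-8*(-1/8))**2/9)*(-115) = -15 + ((1/9)*1**2)*(-115) = -15 + ((1/9)*1)*(-115) = -15 + (1/9)*(-115) = -15 - 115/9 = -250/9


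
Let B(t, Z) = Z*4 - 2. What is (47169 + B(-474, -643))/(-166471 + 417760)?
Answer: 4955/27921 ≈ 0.17746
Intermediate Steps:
B(t, Z) = -2 + 4*Z (B(t, Z) = 4*Z - 2 = -2 + 4*Z)
(47169 + B(-474, -643))/(-166471 + 417760) = (47169 + (-2 + 4*(-643)))/(-166471 + 417760) = (47169 + (-2 - 2572))/251289 = (47169 - 2574)*(1/251289) = 44595*(1/251289) = 4955/27921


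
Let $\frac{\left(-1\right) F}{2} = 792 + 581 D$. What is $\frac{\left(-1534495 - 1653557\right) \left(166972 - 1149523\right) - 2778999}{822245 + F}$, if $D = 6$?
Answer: $\frac{3132420901653}{813689} \approx 3.8497 \cdot 10^{6}$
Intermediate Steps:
$F = -8556$ ($F = - 2 \left(792 + 581 \cdot 6\right) = - 2 \left(792 + 3486\right) = \left(-2\right) 4278 = -8556$)
$\frac{\left(-1534495 - 1653557\right) \left(166972 - 1149523\right) - 2778999}{822245 + F} = \frac{\left(-1534495 - 1653557\right) \left(166972 - 1149523\right) - 2778999}{822245 - 8556} = \frac{\left(-3188052\right) \left(-982551\right) - 2778999}{813689} = \left(3132423680652 - 2778999\right) \frac{1}{813689} = 3132420901653 \cdot \frac{1}{813689} = \frac{3132420901653}{813689}$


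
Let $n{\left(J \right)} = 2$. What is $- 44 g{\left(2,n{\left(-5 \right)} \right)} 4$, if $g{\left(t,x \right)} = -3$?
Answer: $528$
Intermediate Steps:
$- 44 g{\left(2,n{\left(-5 \right)} \right)} 4 = \left(-44\right) \left(-3\right) 4 = 132 \cdot 4 = 528$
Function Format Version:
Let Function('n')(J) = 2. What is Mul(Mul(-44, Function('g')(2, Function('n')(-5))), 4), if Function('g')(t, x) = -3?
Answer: 528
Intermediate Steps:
Mul(Mul(-44, Function('g')(2, Function('n')(-5))), 4) = Mul(Mul(-44, -3), 4) = Mul(132, 4) = 528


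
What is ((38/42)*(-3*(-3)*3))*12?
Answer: 2052/7 ≈ 293.14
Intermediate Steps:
((38/42)*(-3*(-3)*3))*12 = ((38*(1/42))*(9*3))*12 = ((19/21)*27)*12 = (171/7)*12 = 2052/7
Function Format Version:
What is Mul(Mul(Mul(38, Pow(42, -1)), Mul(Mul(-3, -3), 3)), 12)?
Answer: Rational(2052, 7) ≈ 293.14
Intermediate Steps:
Mul(Mul(Mul(38, Pow(42, -1)), Mul(Mul(-3, -3), 3)), 12) = Mul(Mul(Mul(38, Rational(1, 42)), Mul(9, 3)), 12) = Mul(Mul(Rational(19, 21), 27), 12) = Mul(Rational(171, 7), 12) = Rational(2052, 7)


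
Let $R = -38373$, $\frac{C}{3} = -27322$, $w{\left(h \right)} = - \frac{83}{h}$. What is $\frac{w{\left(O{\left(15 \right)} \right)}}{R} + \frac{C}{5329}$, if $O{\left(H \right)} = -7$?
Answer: $- \frac{22017411533}{1431428019} \approx -15.381$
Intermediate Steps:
$C = -81966$ ($C = 3 \left(-27322\right) = -81966$)
$\frac{w{\left(O{\left(15 \right)} \right)}}{R} + \frac{C}{5329} = \frac{\left(-83\right) \frac{1}{-7}}{-38373} - \frac{81966}{5329} = \left(-83\right) \left(- \frac{1}{7}\right) \left(- \frac{1}{38373}\right) - \frac{81966}{5329} = \frac{83}{7} \left(- \frac{1}{38373}\right) - \frac{81966}{5329} = - \frac{83}{268611} - \frac{81966}{5329} = - \frac{22017411533}{1431428019}$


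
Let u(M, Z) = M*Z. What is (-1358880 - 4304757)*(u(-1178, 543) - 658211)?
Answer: 7350636235005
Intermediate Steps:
(-1358880 - 4304757)*(u(-1178, 543) - 658211) = (-1358880 - 4304757)*(-1178*543 - 658211) = -5663637*(-639654 - 658211) = -5663637*(-1297865) = 7350636235005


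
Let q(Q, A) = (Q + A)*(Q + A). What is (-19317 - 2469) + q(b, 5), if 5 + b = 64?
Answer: -17690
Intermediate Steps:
b = 59 (b = -5 + 64 = 59)
q(Q, A) = (A + Q)² (q(Q, A) = (A + Q)*(A + Q) = (A + Q)²)
(-19317 - 2469) + q(b, 5) = (-19317 - 2469) + (5 + 59)² = -21786 + 64² = -21786 + 4096 = -17690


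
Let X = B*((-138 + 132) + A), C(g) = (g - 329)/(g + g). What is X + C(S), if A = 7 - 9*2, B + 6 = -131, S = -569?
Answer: 1325650/569 ≈ 2329.8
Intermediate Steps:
B = -137 (B = -6 - 131 = -137)
A = -11 (A = 7 - 18 = -11)
C(g) = (-329 + g)/(2*g) (C(g) = (-329 + g)/((2*g)) = (-329 + g)*(1/(2*g)) = (-329 + g)/(2*g))
X = 2329 (X = -137*((-138 + 132) - 11) = -137*(-6 - 11) = -137*(-17) = 2329)
X + C(S) = 2329 + (½)*(-329 - 569)/(-569) = 2329 + (½)*(-1/569)*(-898) = 2329 + 449/569 = 1325650/569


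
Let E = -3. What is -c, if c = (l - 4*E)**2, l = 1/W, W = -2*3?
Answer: -5041/36 ≈ -140.03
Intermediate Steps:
W = -6
l = -1/6 (l = 1/(-6) = -1/6 ≈ -0.16667)
c = 5041/36 (c = (-1/6 - 4*(-3))**2 = (-1/6 + 12)**2 = (71/6)**2 = 5041/36 ≈ 140.03)
-c = -1*5041/36 = -5041/36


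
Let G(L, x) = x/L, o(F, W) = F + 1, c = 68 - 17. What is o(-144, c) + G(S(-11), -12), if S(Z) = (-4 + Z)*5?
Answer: -3571/25 ≈ -142.84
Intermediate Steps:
c = 51
S(Z) = -20 + 5*Z
o(F, W) = 1 + F
o(-144, c) + G(S(-11), -12) = (1 - 144) - 12/(-20 + 5*(-11)) = -143 - 12/(-20 - 55) = -143 - 12/(-75) = -143 - 12*(-1/75) = -143 + 4/25 = -3571/25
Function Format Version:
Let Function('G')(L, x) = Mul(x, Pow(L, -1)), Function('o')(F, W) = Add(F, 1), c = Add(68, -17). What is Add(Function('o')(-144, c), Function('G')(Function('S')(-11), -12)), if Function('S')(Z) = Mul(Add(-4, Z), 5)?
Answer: Rational(-3571, 25) ≈ -142.84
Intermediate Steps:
c = 51
Function('S')(Z) = Add(-20, Mul(5, Z))
Function('o')(F, W) = Add(1, F)
Add(Function('o')(-144, c), Function('G')(Function('S')(-11), -12)) = Add(Add(1, -144), Mul(-12, Pow(Add(-20, Mul(5, -11)), -1))) = Add(-143, Mul(-12, Pow(Add(-20, -55), -1))) = Add(-143, Mul(-12, Pow(-75, -1))) = Add(-143, Mul(-12, Rational(-1, 75))) = Add(-143, Rational(4, 25)) = Rational(-3571, 25)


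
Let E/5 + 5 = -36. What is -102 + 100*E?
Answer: -20602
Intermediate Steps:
E = -205 (E = -25 + 5*(-36) = -25 - 180 = -205)
-102 + 100*E = -102 + 100*(-205) = -102 - 20500 = -20602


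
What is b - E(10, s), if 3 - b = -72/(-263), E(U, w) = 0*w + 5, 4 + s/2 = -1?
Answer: -598/263 ≈ -2.2738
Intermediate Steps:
s = -10 (s = -8 + 2*(-1) = -8 - 2 = -10)
E(U, w) = 5 (E(U, w) = 0 + 5 = 5)
b = 717/263 (b = 3 - (-72)/(-263) = 3 - (-72)*(-1)/263 = 3 - 1*72/263 = 3 - 72/263 = 717/263 ≈ 2.7262)
b - E(10, s) = 717/263 - 1*5 = 717/263 - 5 = -598/263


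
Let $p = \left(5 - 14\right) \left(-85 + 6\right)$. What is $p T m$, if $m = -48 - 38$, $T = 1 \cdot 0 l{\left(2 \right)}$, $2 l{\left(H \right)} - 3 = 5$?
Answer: $0$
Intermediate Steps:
$l{\left(H \right)} = 4$ ($l{\left(H \right)} = \frac{3}{2} + \frac{1}{2} \cdot 5 = \frac{3}{2} + \frac{5}{2} = 4$)
$T = 0$ ($T = 1 \cdot 0 \cdot 4 = 0 \cdot 4 = 0$)
$m = -86$
$p = 711$ ($p = \left(-9\right) \left(-79\right) = 711$)
$p T m = 711 \cdot 0 \left(-86\right) = 0 \left(-86\right) = 0$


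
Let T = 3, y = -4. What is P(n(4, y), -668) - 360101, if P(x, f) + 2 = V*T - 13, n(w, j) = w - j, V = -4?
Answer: -360128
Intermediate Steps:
P(x, f) = -27 (P(x, f) = -2 + (-4*3 - 13) = -2 + (-12 - 13) = -2 - 25 = -27)
P(n(4, y), -668) - 360101 = -27 - 360101 = -360128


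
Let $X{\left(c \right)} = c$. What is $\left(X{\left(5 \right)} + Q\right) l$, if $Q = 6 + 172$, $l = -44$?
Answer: $-8052$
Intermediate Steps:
$Q = 178$
$\left(X{\left(5 \right)} + Q\right) l = \left(5 + 178\right) \left(-44\right) = 183 \left(-44\right) = -8052$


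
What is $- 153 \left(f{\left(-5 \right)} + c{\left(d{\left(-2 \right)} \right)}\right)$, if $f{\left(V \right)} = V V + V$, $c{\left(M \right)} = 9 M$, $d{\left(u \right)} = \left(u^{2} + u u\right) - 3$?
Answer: $-9945$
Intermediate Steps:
$d{\left(u \right)} = -3 + 2 u^{2}$ ($d{\left(u \right)} = \left(u^{2} + u^{2}\right) - 3 = 2 u^{2} - 3 = -3 + 2 u^{2}$)
$f{\left(V \right)} = V + V^{2}$ ($f{\left(V \right)} = V^{2} + V = V + V^{2}$)
$- 153 \left(f{\left(-5 \right)} + c{\left(d{\left(-2 \right)} \right)}\right) = - 153 \left(- 5 \left(1 - 5\right) + 9 \left(-3 + 2 \left(-2\right)^{2}\right)\right) = - 153 \left(\left(-5\right) \left(-4\right) + 9 \left(-3 + 2 \cdot 4\right)\right) = - 153 \left(20 + 9 \left(-3 + 8\right)\right) = - 153 \left(20 + 9 \cdot 5\right) = - 153 \left(20 + 45\right) = \left(-153\right) 65 = -9945$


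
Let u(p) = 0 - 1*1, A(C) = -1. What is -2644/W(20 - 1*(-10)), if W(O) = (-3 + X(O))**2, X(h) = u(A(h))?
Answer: -661/4 ≈ -165.25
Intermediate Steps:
u(p) = -1 (u(p) = 0 - 1 = -1)
X(h) = -1
W(O) = 16 (W(O) = (-3 - 1)**2 = (-4)**2 = 16)
-2644/W(20 - 1*(-10)) = -2644/16 = -2644*1/16 = -661/4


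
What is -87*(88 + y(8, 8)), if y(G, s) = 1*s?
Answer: -8352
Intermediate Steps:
y(G, s) = s
-87*(88 + y(8, 8)) = -87*(88 + 8) = -87*96 = -8352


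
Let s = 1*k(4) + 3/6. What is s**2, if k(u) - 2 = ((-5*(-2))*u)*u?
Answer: 105625/4 ≈ 26406.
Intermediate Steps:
k(u) = 2 + 10*u**2 (k(u) = 2 + ((-5*(-2))*u)*u = 2 + (10*u)*u = 2 + 10*u**2)
s = 325/2 (s = 1*(2 + 10*4**2) + 3/6 = 1*(2 + 10*16) + 3*(1/6) = 1*(2 + 160) + 1/2 = 1*162 + 1/2 = 162 + 1/2 = 325/2 ≈ 162.50)
s**2 = (325/2)**2 = 105625/4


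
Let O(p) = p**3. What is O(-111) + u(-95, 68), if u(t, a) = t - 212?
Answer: -1367938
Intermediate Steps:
u(t, a) = -212 + t
O(-111) + u(-95, 68) = (-111)**3 + (-212 - 95) = -1367631 - 307 = -1367938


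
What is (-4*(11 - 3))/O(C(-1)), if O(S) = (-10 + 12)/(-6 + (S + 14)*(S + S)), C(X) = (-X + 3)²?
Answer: -15264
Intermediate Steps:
C(X) = (3 - X)²
O(S) = 2/(-6 + 2*S*(14 + S)) (O(S) = 2/(-6 + (14 + S)*(2*S)) = 2/(-6 + 2*S*(14 + S)))
(-4*(11 - 3))/O(C(-1)) = (-4*(11 - 3))/(1/(-3 + ((-3 - 1)²)² + 14*(-3 - 1)²)) = (-4*8)/(1/(-3 + ((-4)²)² + 14*(-4)²)) = -32/(1/(-3 + 16² + 14*16)) = -32/(1/(-3 + 256 + 224)) = -32/(1/477) = -32/1/477 = -32*477 = -15264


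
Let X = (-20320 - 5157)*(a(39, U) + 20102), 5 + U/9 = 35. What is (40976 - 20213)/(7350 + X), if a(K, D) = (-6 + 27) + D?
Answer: -20763/519545111 ≈ -3.9964e-5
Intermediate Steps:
U = 270 (U = -45 + 9*35 = -45 + 315 = 270)
a(K, D) = 21 + D
X = -519552461 (X = (-20320 - 5157)*((21 + 270) + 20102) = -25477*(291 + 20102) = -25477*20393 = -519552461)
(40976 - 20213)/(7350 + X) = (40976 - 20213)/(7350 - 519552461) = 20763/(-519545111) = 20763*(-1/519545111) = -20763/519545111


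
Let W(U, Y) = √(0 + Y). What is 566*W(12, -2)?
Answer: 566*I*√2 ≈ 800.45*I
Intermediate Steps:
W(U, Y) = √Y
566*W(12, -2) = 566*√(-2) = 566*(I*√2) = 566*I*√2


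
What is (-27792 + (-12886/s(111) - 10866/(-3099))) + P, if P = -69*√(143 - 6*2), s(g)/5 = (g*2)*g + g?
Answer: -3552751251448/127849245 - 69*√131 ≈ -28578.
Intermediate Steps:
s(g) = 5*g + 10*g² (s(g) = 5*((g*2)*g + g) = 5*((2*g)*g + g) = 5*(2*g² + g) = 5*(g + 2*g²) = 5*g + 10*g²)
P = -69*√131 (P = -69*√(143 - 12) = -69*√131 ≈ -789.74)
(-27792 + (-12886/s(111) - 10866/(-3099))) + P = (-27792 + (-12886*1/(555*(1 + 2*111)) - 10866/(-3099))) - 69*√131 = (-27792 + (-12886*1/(555*(1 + 222)) - 10866*(-1/3099))) - 69*√131 = (-27792 + (-12886/(5*111*223) + 3622/1033)) - 69*√131 = (-27792 + (-12886/123765 + 3622/1033)) - 69*√131 = (-27792 + 434965592/127849245) - 69*√131 = -3552751251448/127849245 - 69*√131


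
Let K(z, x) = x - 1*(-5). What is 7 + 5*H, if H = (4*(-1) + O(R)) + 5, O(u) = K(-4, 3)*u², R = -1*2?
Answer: 172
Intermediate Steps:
K(z, x) = 5 + x (K(z, x) = x + 5 = 5 + x)
R = -2
O(u) = 8*u² (O(u) = (5 + 3)*u² = 8*u²)
H = 33 (H = (4*(-1) + 8*(-2)²) + 5 = (-4 + 8*4) + 5 = (-4 + 32) + 5 = 28 + 5 = 33)
7 + 5*H = 7 + 5*33 = 7 + 165 = 172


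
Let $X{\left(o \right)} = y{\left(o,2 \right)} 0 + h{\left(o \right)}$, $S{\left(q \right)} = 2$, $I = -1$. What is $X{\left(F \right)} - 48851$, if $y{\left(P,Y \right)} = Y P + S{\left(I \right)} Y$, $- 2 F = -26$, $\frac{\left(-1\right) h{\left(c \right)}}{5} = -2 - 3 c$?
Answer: $-48646$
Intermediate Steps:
$h{\left(c \right)} = 10 + 15 c$ ($h{\left(c \right)} = - 5 \left(-2 - 3 c\right) = 10 + 15 c$)
$F = 13$ ($F = \left(- \frac{1}{2}\right) \left(-26\right) = 13$)
$y{\left(P,Y \right)} = 2 Y + P Y$ ($y{\left(P,Y \right)} = Y P + 2 Y = P Y + 2 Y = 2 Y + P Y$)
$X{\left(o \right)} = 10 + 15 o$ ($X{\left(o \right)} = 2 \left(2 + o\right) 0 + \left(10 + 15 o\right) = \left(4 + 2 o\right) 0 + \left(10 + 15 o\right) = 0 + \left(10 + 15 o\right) = 10 + 15 o$)
$X{\left(F \right)} - 48851 = \left(10 + 15 \cdot 13\right) - 48851 = \left(10 + 195\right) - 48851 = 205 - 48851 = -48646$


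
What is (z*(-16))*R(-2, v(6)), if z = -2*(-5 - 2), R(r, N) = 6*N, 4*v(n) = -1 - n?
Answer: 2352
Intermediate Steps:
v(n) = -¼ - n/4 (v(n) = (-1 - n)/4 = -¼ - n/4)
z = 14 (z = -2*(-7) = 14)
(z*(-16))*R(-2, v(6)) = (14*(-16))*(6*(-¼ - ¼*6)) = -1344*(-¼ - 3/2) = -1344*(-7)/4 = -224*(-21/2) = 2352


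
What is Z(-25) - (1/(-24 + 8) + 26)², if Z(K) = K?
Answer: -178625/256 ≈ -697.75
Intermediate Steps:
Z(-25) - (1/(-24 + 8) + 26)² = -25 - (1/(-24 + 8) + 26)² = -25 - (1/(-16) + 26)² = -25 - (-1/16 + 26)² = -25 - (415/16)² = -25 - 1*172225/256 = -25 - 172225/256 = -178625/256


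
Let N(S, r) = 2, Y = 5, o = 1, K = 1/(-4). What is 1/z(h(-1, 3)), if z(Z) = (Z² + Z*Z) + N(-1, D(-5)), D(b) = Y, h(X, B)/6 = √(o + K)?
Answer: 1/56 ≈ 0.017857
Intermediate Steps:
K = -¼ ≈ -0.25000
h(X, B) = 3*√3 (h(X, B) = 6*√(1 - ¼) = 6*√(¾) = 6*(√3/2) = 3*√3)
D(b) = 5
z(Z) = 2 + 2*Z² (z(Z) = (Z² + Z*Z) + 2 = (Z² + Z²) + 2 = 2*Z² + 2 = 2 + 2*Z²)
1/z(h(-1, 3)) = 1/(2 + 2*(3*√3)²) = 1/(2 + 2*27) = 1/(2 + 54) = 1/56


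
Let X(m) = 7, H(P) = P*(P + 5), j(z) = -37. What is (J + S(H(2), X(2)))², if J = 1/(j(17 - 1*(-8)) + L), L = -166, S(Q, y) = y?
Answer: 2016400/41209 ≈ 48.931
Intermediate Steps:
H(P) = P*(5 + P)
J = -1/203 (J = 1/(-37 - 166) = 1/(-203) = -1/203 ≈ -0.0049261)
(J + S(H(2), X(2)))² = (-1/203 + 7)² = (1420/203)² = 2016400/41209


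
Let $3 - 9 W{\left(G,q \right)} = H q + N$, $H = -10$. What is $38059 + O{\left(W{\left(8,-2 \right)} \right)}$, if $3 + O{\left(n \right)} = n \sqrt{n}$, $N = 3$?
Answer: $38056 - \frac{40 i \sqrt{5}}{27} \approx 38056.0 - 3.3127 i$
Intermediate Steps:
$W{\left(G,q \right)} = \frac{10 q}{9}$ ($W{\left(G,q \right)} = \frac{1}{3} - \frac{- 10 q + 3}{9} = \frac{1}{3} - \frac{3 - 10 q}{9} = \frac{1}{3} + \left(- \frac{1}{3} + \frac{10 q}{9}\right) = \frac{10 q}{9}$)
$O{\left(n \right)} = -3 + n^{\frac{3}{2}}$ ($O{\left(n \right)} = -3 + n \sqrt{n} = -3 + n^{\frac{3}{2}}$)
$38059 + O{\left(W{\left(8,-2 \right)} \right)} = 38059 - \left(3 - \left(\frac{10}{9} \left(-2\right)\right)^{\frac{3}{2}}\right) = 38059 - \left(3 - \left(- \frac{20}{9}\right)^{\frac{3}{2}}\right) = 38059 - \left(3 + \frac{40 i \sqrt{5}}{27}\right) = 38056 - \frac{40 i \sqrt{5}}{27}$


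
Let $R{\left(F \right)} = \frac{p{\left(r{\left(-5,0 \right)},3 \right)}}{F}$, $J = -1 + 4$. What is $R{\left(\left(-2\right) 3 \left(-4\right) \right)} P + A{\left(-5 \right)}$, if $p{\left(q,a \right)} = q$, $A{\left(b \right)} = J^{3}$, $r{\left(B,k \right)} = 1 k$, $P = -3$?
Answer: $27$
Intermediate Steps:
$J = 3$
$r{\left(B,k \right)} = k$
$A{\left(b \right)} = 27$ ($A{\left(b \right)} = 3^{3} = 27$)
$R{\left(F \right)} = 0$ ($R{\left(F \right)} = \frac{0}{F} = 0$)
$R{\left(\left(-2\right) 3 \left(-4\right) \right)} P + A{\left(-5 \right)} = 0 \left(-3\right) + 27 = 0 + 27 = 27$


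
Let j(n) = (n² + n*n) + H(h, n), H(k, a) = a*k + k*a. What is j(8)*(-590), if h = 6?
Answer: -132160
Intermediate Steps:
H(k, a) = 2*a*k (H(k, a) = a*k + a*k = 2*a*k)
j(n) = 2*n² + 12*n (j(n) = (n² + n*n) + 2*n*6 = (n² + n²) + 12*n = 2*n² + 12*n)
j(8)*(-590) = (2*8*(6 + 8))*(-590) = (2*8*14)*(-590) = 224*(-590) = -132160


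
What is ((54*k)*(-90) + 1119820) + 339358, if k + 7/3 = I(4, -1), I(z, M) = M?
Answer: 1475378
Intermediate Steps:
k = -10/3 (k = -7/3 - 1 = -10/3 ≈ -3.3333)
((54*k)*(-90) + 1119820) + 339358 = ((54*(-10/3))*(-90) + 1119820) + 339358 = (-180*(-90) + 1119820) + 339358 = (16200 + 1119820) + 339358 = 1136020 + 339358 = 1475378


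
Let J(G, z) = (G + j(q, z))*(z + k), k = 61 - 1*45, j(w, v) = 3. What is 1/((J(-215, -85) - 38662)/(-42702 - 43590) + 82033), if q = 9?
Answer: 43146/3539407835 ≈ 1.2190e-5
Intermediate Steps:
k = 16 (k = 61 - 45 = 16)
J(G, z) = (3 + G)*(16 + z) (J(G, z) = (G + 3)*(z + 16) = (3 + G)*(16 + z))
1/((J(-215, -85) - 38662)/(-42702 - 43590) + 82033) = 1/(((48 + 3*(-85) + 16*(-215) - 215*(-85)) - 38662)/(-42702 - 43590) + 82033) = 1/(((48 - 255 - 3440 + 18275) - 38662)/(-86292) + 82033) = 1/((14628 - 38662)*(-1/86292) + 82033) = 1/(-24034*(-1/86292) + 82033) = 1/(12017/43146 + 82033) = 1/(3539407835/43146) = 43146/3539407835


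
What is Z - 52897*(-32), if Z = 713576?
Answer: 2406280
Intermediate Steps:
Z - 52897*(-32) = 713576 - 52897*(-32) = 713576 + 1692704 = 2406280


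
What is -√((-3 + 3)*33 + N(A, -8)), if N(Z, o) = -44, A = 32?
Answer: -2*I*√11 ≈ -6.6332*I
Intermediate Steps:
-√((-3 + 3)*33 + N(A, -8)) = -√((-3 + 3)*33 - 44) = -√(0*33 - 44) = -√(0 - 44) = -√(-44) = -2*I*√11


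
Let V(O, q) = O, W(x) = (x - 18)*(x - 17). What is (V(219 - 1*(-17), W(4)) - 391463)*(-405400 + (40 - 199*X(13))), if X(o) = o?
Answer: 159599880969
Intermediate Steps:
W(x) = (-18 + x)*(-17 + x)
(V(219 - 1*(-17), W(4)) - 391463)*(-405400 + (40 - 199*X(13))) = ((219 - 1*(-17)) - 391463)*(-405400 + (40 - 199*13)) = ((219 + 17) - 391463)*(-405400 + (40 - 2587)) = (236 - 391463)*(-405400 - 2547) = -391227*(-407947) = 159599880969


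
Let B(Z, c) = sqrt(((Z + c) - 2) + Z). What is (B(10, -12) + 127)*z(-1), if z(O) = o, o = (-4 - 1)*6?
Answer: -3810 - 30*sqrt(6) ≈ -3883.5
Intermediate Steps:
B(Z, c) = sqrt(-2 + c + 2*Z) (B(Z, c) = sqrt((-2 + Z + c) + Z) = sqrt(-2 + c + 2*Z))
o = -30 (o = -5*6 = -30)
z(O) = -30
(B(10, -12) + 127)*z(-1) = (sqrt(-2 - 12 + 2*10) + 127)*(-30) = (sqrt(-2 - 12 + 20) + 127)*(-30) = (sqrt(6) + 127)*(-30) = (127 + sqrt(6))*(-30) = -3810 - 30*sqrt(6)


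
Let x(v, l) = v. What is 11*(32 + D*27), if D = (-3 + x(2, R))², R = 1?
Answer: 649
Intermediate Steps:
D = 1 (D = (-3 + 2)² = (-1)² = 1)
11*(32 + D*27) = 11*(32 + 1*27) = 11*(32 + 27) = 11*59 = 649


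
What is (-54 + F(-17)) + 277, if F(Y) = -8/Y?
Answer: 3799/17 ≈ 223.47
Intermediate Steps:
(-54 + F(-17)) + 277 = (-54 - 8/(-17)) + 277 = (-54 - 8*(-1/17)) + 277 = (-54 + 8/17) + 277 = -910/17 + 277 = 3799/17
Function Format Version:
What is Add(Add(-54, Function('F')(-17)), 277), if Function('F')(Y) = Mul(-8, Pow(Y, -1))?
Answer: Rational(3799, 17) ≈ 223.47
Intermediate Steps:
Add(Add(-54, Function('F')(-17)), 277) = Add(Add(-54, Mul(-8, Pow(-17, -1))), 277) = Add(Add(-54, Mul(-8, Rational(-1, 17))), 277) = Add(Add(-54, Rational(8, 17)), 277) = Add(Rational(-910, 17), 277) = Rational(3799, 17)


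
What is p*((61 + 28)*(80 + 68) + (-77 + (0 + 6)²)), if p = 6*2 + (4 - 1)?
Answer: 196965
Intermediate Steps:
p = 15 (p = 12 + 3 = 15)
p*((61 + 28)*(80 + 68) + (-77 + (0 + 6)²)) = 15*((61 + 28)*(80 + 68) + (-77 + (0 + 6)²)) = 15*(89*148 + (-77 + 6²)) = 15*(13172 + (-77 + 36)) = 15*(13172 - 41) = 15*13131 = 196965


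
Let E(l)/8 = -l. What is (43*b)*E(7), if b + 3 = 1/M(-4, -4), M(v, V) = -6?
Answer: 22876/3 ≈ 7625.3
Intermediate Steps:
E(l) = -8*l (E(l) = 8*(-l) = -8*l)
b = -19/6 (b = -3 + 1/(-6) = -3 - ⅙ = -19/6 ≈ -3.1667)
(43*b)*E(7) = (43*(-19/6))*(-8*7) = -817/6*(-56) = 22876/3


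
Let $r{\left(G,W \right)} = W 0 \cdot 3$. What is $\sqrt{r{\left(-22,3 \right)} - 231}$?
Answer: $i \sqrt{231} \approx 15.199 i$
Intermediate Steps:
$r{\left(G,W \right)} = 0$ ($r{\left(G,W \right)} = 0 \cdot 3 = 0$)
$\sqrt{r{\left(-22,3 \right)} - 231} = \sqrt{0 - 231} = \sqrt{-231} = i \sqrt{231}$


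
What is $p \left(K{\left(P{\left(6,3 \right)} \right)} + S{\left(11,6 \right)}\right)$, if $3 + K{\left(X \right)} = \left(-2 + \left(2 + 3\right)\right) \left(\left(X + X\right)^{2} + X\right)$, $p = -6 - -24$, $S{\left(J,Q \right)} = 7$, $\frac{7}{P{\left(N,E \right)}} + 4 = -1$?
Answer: $\frac{10494}{25} \approx 419.76$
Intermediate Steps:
$P{\left(N,E \right)} = - \frac{7}{5}$ ($P{\left(N,E \right)} = \frac{7}{-4 - 1} = \frac{7}{-5} = 7 \left(- \frac{1}{5}\right) = - \frac{7}{5}$)
$p = 18$ ($p = -6 + 24 = 18$)
$K{\left(X \right)} = -3 + 3 X + 12 X^{2}$ ($K{\left(X \right)} = -3 + \left(-2 + \left(2 + 3\right)\right) \left(\left(X + X\right)^{2} + X\right) = -3 + \left(-2 + 5\right) \left(\left(2 X\right)^{2} + X\right) = -3 + 3 \left(4 X^{2} + X\right) = -3 + 3 \left(X + 4 X^{2}\right) = -3 + \left(3 X + 12 X^{2}\right) = -3 + 3 X + 12 X^{2}$)
$p \left(K{\left(P{\left(6,3 \right)} \right)} + S{\left(11,6 \right)}\right) = 18 \left(\left(-3 + 3 \left(- \frac{7}{5}\right) + 12 \left(- \frac{7}{5}\right)^{2}\right) + 7\right) = 18 \left(\left(-3 - \frac{21}{5} + 12 \cdot \frac{49}{25}\right) + 7\right) = 18 \left(\left(-3 - \frac{21}{5} + \frac{588}{25}\right) + 7\right) = 18 \left(\frac{408}{25} + 7\right) = 18 \cdot \frac{583}{25} = \frac{10494}{25}$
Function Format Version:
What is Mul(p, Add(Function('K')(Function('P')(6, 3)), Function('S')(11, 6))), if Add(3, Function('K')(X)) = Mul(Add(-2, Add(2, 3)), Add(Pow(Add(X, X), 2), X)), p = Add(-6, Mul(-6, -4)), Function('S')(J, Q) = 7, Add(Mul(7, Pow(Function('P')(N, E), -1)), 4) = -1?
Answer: Rational(10494, 25) ≈ 419.76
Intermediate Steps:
Function('P')(N, E) = Rational(-7, 5) (Function('P')(N, E) = Mul(7, Pow(Add(-4, -1), -1)) = Mul(7, Pow(-5, -1)) = Mul(7, Rational(-1, 5)) = Rational(-7, 5))
p = 18 (p = Add(-6, 24) = 18)
Function('K')(X) = Add(-3, Mul(3, X), Mul(12, Pow(X, 2))) (Function('K')(X) = Add(-3, Mul(Add(-2, Add(2, 3)), Add(Pow(Add(X, X), 2), X))) = Add(-3, Mul(Add(-2, 5), Add(Pow(Mul(2, X), 2), X))) = Add(-3, Mul(3, Add(Mul(4, Pow(X, 2)), X))) = Add(-3, Mul(3, Add(X, Mul(4, Pow(X, 2))))) = Add(-3, Add(Mul(3, X), Mul(12, Pow(X, 2)))) = Add(-3, Mul(3, X), Mul(12, Pow(X, 2))))
Mul(p, Add(Function('K')(Function('P')(6, 3)), Function('S')(11, 6))) = Mul(18, Add(Add(-3, Mul(3, Rational(-7, 5)), Mul(12, Pow(Rational(-7, 5), 2))), 7)) = Mul(18, Add(Add(-3, Rational(-21, 5), Mul(12, Rational(49, 25))), 7)) = Mul(18, Add(Add(-3, Rational(-21, 5), Rational(588, 25)), 7)) = Mul(18, Add(Rational(408, 25), 7)) = Mul(18, Rational(583, 25)) = Rational(10494, 25)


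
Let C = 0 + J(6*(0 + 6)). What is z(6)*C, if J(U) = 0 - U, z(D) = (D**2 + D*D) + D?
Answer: -2808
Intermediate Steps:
z(D) = D + 2*D**2 (z(D) = (D**2 + D**2) + D = 2*D**2 + D = D + 2*D**2)
J(U) = -U
C = -36 (C = 0 - 6*(0 + 6) = 0 - 6*6 = 0 - 1*36 = 0 - 36 = -36)
z(6)*C = (6*(1 + 2*6))*(-36) = (6*(1 + 12))*(-36) = (6*13)*(-36) = 78*(-36) = -2808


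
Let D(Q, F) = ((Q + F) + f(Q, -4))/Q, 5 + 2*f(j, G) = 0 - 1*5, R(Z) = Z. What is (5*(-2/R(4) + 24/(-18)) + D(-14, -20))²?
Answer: 17956/441 ≈ 40.717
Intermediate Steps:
f(j, G) = -5 (f(j, G) = -5/2 + (0 - 1*5)/2 = -5/2 + (0 - 5)/2 = -5/2 + (½)*(-5) = -5/2 - 5/2 = -5)
D(Q, F) = (-5 + F + Q)/Q (D(Q, F) = ((Q + F) - 5)/Q = ((F + Q) - 5)/Q = (-5 + F + Q)/Q)
(5*(-2/R(4) + 24/(-18)) + D(-14, -20))² = (5*(-2/4 + 24/(-18)) + (-5 - 20 - 14)/(-14))² = (5*(-2*¼ + 24*(-1/18)) - 1/14*(-39))² = (5*(-½ - 4/3) + 39/14)² = (5*(-11/6) + 39/14)² = (-55/6 + 39/14)² = (-134/21)² = 17956/441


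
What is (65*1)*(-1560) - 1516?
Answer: -102916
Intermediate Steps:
(65*1)*(-1560) - 1516 = 65*(-1560) - 1516 = -101400 - 1516 = -102916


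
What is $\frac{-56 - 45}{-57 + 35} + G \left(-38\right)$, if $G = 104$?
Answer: $- \frac{86843}{22} \approx -3947.4$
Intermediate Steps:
$\frac{-56 - 45}{-57 + 35} + G \left(-38\right) = \frac{-56 - 45}{-57 + 35} + 104 \left(-38\right) = - \frac{101}{-22} - 3952 = \left(-101\right) \left(- \frac{1}{22}\right) - 3952 = \frac{101}{22} - 3952 = - \frac{86843}{22}$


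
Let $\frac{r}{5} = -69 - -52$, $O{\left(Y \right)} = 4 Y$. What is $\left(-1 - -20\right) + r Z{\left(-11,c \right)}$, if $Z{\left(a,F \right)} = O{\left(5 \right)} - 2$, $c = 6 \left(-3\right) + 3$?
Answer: $-1511$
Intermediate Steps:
$c = -15$ ($c = -18 + 3 = -15$)
$Z{\left(a,F \right)} = 18$ ($Z{\left(a,F \right)} = 4 \cdot 5 - 2 = 20 - 2 = 18$)
$r = -85$ ($r = 5 \left(-69 - -52\right) = 5 \left(-69 + 52\right) = 5 \left(-17\right) = -85$)
$\left(-1 - -20\right) + r Z{\left(-11,c \right)} = \left(-1 - -20\right) - 1530 = \left(-1 + 20\right) - 1530 = 19 - 1530 = -1511$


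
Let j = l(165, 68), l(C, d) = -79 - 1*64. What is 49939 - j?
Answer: 50082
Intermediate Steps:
l(C, d) = -143 (l(C, d) = -79 - 64 = -143)
j = -143
49939 - j = 49939 - 1*(-143) = 49939 + 143 = 50082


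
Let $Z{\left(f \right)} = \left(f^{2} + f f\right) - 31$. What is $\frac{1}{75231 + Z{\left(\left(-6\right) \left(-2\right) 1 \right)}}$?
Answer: $\frac{1}{75488} \approx 1.3247 \cdot 10^{-5}$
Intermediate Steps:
$Z{\left(f \right)} = -31 + 2 f^{2}$ ($Z{\left(f \right)} = \left(f^{2} + f^{2}\right) - 31 = 2 f^{2} - 31 = -31 + 2 f^{2}$)
$\frac{1}{75231 + Z{\left(\left(-6\right) \left(-2\right) 1 \right)}} = \frac{1}{75231 - \left(31 - 2 \left(\left(-6\right) \left(-2\right) 1\right)^{2}\right)} = \frac{1}{75231 - \left(31 - 2 \left(12 \cdot 1\right)^{2}\right)} = \frac{1}{75231 - \left(31 - 2 \cdot 12^{2}\right)} = \frac{1}{75231 + \left(-31 + 2 \cdot 144\right)} = \frac{1}{75231 + \left(-31 + 288\right)} = \frac{1}{75231 + 257} = \frac{1}{75488}$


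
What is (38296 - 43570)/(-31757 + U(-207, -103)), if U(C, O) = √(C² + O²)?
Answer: 18609602/112050399 + 586*√53458/112050399 ≈ 0.16729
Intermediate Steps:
(38296 - 43570)/(-31757 + U(-207, -103)) = (38296 - 43570)/(-31757 + √((-207)² + (-103)²)) = -5274/(-31757 + √(42849 + 10609)) = -5274/(-31757 + √53458)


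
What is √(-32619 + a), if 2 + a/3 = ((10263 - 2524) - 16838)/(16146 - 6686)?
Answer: 3*I*√81108935545/4730 ≈ 180.63*I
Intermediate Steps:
a = -84057/9460 (a = -6 + 3*(((10263 - 2524) - 16838)/(16146 - 6686)) = -6 + 3*((7739 - 16838)/9460) = -6 + 3*(-9099*1/9460) = -6 + 3*(-9099/9460) = -6 - 27297/9460 = -84057/9460 ≈ -8.8855)
√(-32619 + a) = √(-32619 - 84057/9460) = √(-308659797/9460) = 3*I*√81108935545/4730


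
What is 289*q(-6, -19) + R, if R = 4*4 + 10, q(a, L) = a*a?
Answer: 10430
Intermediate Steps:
q(a, L) = a²
R = 26 (R = 16 + 10 = 26)
289*q(-6, -19) + R = 289*(-6)² + 26 = 289*36 + 26 = 10404 + 26 = 10430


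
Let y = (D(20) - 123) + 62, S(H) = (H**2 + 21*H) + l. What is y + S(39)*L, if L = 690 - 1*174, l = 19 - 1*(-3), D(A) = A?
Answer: 1218751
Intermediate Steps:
l = 22 (l = 19 + 3 = 22)
L = 516 (L = 690 - 174 = 516)
S(H) = 22 + H**2 + 21*H (S(H) = (H**2 + 21*H) + 22 = 22 + H**2 + 21*H)
y = -41 (y = (20 - 123) + 62 = -103 + 62 = -41)
y + S(39)*L = -41 + (22 + 39**2 + 21*39)*516 = -41 + (22 + 1521 + 819)*516 = -41 + 2362*516 = -41 + 1218792 = 1218751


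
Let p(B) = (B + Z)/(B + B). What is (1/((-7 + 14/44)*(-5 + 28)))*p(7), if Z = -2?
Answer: -55/23667 ≈ -0.0023239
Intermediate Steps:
p(B) = (-2 + B)/(2*B) (p(B) = (B - 2)/(B + B) = (-2 + B)/((2*B)) = (-2 + B)*(1/(2*B)) = (-2 + B)/(2*B))
(1/((-7 + 14/44)*(-5 + 28)))*p(7) = (1/((-7 + 14/44)*(-5 + 28)))*((1/2)*(-2 + 7)/7) = (1/((-7 + 14*(1/44))*23))*((1/2)*(1/7)*5) = ((1/23)/(-7 + 7/22))*(5/14) = ((1/23)/(-147/22))*(5/14) = -22/147*1/23*(5/14) = -22/3381*5/14 = -55/23667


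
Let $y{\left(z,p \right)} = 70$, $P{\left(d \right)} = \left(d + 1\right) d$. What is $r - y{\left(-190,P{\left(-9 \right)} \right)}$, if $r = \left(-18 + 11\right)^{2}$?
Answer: $-21$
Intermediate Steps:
$r = 49$ ($r = \left(-7\right)^{2} = 49$)
$P{\left(d \right)} = d \left(1 + d\right)$ ($P{\left(d \right)} = \left(1 + d\right) d = d \left(1 + d\right)$)
$r - y{\left(-190,P{\left(-9 \right)} \right)} = 49 - 70 = -21$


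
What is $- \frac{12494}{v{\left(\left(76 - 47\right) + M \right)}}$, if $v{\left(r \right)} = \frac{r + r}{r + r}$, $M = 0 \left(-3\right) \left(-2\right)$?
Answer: $-12494$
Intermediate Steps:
$M = 0$ ($M = 0 \left(-2\right) = 0$)
$v{\left(r \right)} = 1$ ($v{\left(r \right)} = \frac{2 r}{2 r} = 2 r \frac{1}{2 r} = 1$)
$- \frac{12494}{v{\left(\left(76 - 47\right) + M \right)}} = - \frac{12494}{1} = \left(-12494\right) 1 = -12494$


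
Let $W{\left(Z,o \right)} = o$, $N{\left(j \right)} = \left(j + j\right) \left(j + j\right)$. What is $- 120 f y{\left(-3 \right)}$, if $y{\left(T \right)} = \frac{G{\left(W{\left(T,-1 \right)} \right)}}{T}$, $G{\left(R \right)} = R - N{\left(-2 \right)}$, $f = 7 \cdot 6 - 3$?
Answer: $-26520$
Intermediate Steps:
$f = 39$ ($f = 42 - 3 = 39$)
$N{\left(j \right)} = 4 j^{2}$ ($N{\left(j \right)} = 2 j 2 j = 4 j^{2}$)
$G{\left(R \right)} = -16 + R$ ($G{\left(R \right)} = R - 4 \left(-2\right)^{2} = R - 4 \cdot 4 = R - 16 = -16 + R$)
$y{\left(T \right)} = - \frac{17}{T}$ ($y{\left(T \right)} = \frac{-16 - 1}{T} = - \frac{17}{T}$)
$- 120 f y{\left(-3 \right)} = \left(-120\right) 39 \left(- \frac{17}{-3}\right) = - 4680 \left(\left(-17\right) \left(- \frac{1}{3}\right)\right) = \left(-4680\right) \frac{17}{3} = -26520$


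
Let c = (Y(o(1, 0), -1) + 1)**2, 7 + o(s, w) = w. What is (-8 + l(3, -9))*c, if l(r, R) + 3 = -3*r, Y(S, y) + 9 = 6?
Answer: -80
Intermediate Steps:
o(s, w) = -7 + w
Y(S, y) = -3 (Y(S, y) = -9 + 6 = -3)
l(r, R) = -3 - 3*r
c = 4 (c = (-3 + 1)**2 = (-2)**2 = 4)
(-8 + l(3, -9))*c = (-8 + (-3 - 3*3))*4 = (-8 + (-3 - 9))*4 = (-8 - 12)*4 = -20*4 = -80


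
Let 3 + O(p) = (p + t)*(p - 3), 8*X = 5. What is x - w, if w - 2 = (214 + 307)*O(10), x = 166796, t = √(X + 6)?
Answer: 131887 - 3647*√106/4 ≈ 1.2250e+5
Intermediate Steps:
X = 5/8 (X = (⅛)*5 = 5/8 ≈ 0.62500)
t = √106/4 (t = √(5/8 + 6) = √(53/8) = √106/4 ≈ 2.5739)
O(p) = -3 + (-3 + p)*(p + √106/4) (O(p) = -3 + (p + √106/4)*(p - 3) = -3 + (p + √106/4)*(-3 + p) = -3 + (-3 + p)*(p + √106/4))
w = 34909 + 3647*√106/4 (w = 2 + (214 + 307)*(-3 + 10² - 3*10 - 3*√106/4 + (¼)*10*√106) = 2 + 521*(-3 + 100 - 30 - 3*√106/4 + 5*√106/2) = 2 + 521*(67 + 7*√106/4) = 2 + (34907 + 3647*√106/4) = 34909 + 3647*√106/4 ≈ 44296.)
x - w = 166796 - (34909 + 3647*√106/4) = 166796 + (-34909 - 3647*√106/4) = 131887 - 3647*√106/4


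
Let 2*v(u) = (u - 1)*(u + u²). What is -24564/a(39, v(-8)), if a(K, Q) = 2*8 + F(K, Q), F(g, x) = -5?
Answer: -24564/11 ≈ -2233.1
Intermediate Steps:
v(u) = (-1 + u)*(u + u²)/2 (v(u) = ((u - 1)*(u + u²))/2 = ((-1 + u)*(u + u²))/2 = (-1 + u)*(u + u²)/2)
a(K, Q) = 11 (a(K, Q) = 2*8 - 5 = 16 - 5 = 11)
-24564/a(39, v(-8)) = -24564/11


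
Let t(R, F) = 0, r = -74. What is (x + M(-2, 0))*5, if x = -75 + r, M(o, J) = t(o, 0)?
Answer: -745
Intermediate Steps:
M(o, J) = 0
x = -149 (x = -75 - 74 = -149)
(x + M(-2, 0))*5 = (-149 + 0)*5 = -149*5 = -745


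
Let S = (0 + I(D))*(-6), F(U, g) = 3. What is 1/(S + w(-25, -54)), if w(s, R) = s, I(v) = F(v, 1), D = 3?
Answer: -1/43 ≈ -0.023256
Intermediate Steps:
I(v) = 3
S = -18 (S = (0 + 3)*(-6) = 3*(-6) = -18)
1/(S + w(-25, -54)) = 1/(-18 - 25) = 1/(-43) = -1/43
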